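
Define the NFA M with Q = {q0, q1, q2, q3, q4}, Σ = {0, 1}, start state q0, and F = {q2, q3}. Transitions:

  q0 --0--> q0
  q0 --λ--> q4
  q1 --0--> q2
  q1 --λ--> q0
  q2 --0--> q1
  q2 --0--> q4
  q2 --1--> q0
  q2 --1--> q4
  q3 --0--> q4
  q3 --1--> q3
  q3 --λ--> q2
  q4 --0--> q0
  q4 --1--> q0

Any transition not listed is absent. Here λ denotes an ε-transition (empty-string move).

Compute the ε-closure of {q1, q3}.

{q0, q1, q2, q3, q4}

Begin with {q1, q3}.
ε-move q1 → q0; add q0.
ε-move q0 → q4; add q4.
ε-move q3 → q2; add q2.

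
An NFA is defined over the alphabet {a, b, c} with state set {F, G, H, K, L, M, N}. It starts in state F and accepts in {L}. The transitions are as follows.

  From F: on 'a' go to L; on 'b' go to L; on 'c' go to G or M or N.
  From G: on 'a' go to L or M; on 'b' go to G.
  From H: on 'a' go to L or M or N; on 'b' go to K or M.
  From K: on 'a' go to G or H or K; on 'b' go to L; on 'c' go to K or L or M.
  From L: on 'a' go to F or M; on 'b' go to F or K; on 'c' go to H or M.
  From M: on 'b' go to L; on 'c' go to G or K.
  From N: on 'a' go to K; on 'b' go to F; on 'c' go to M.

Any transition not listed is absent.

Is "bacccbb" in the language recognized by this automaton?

Yes

Start in {F}.
Read 'b': F→{L}; now {L}.
Read 'a': L→{F, M}; now {F, M}.
Read 'c': F→{G, M, N}, M→{G, K}; now {G, K, M, N}.
Read 'c': G→∅, K→{K, L, M}, M→{G, K}, N→{M}; now {G, K, L, M}.
Read 'c': G→∅, K→{K, L, M}, L→{H, M}, M→{G, K}; now {G, H, K, L, M}.
Read 'b': G→{G}, H→{K, M}, K→{L}, L→{F, K}, M→{L}; now {F, G, K, L, M}.
Read 'b': F→{L}, G→{G}, K→{L}, L→{F, K}, M→{L}; now {F, G, K, L}.
The final set {F, G, K, L} contains the accepting state L.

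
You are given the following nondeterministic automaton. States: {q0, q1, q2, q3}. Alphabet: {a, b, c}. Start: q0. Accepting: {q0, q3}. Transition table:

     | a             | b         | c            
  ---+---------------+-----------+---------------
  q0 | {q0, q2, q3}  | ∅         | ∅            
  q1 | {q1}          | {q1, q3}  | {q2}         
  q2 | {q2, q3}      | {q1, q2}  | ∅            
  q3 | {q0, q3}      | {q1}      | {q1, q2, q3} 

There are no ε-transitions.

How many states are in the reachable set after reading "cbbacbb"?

0

Start in {q0}.
Read 'c': q0→∅; now ∅.
The set is empty and remains empty for the remaining 6 symbols.
That set has 0 states.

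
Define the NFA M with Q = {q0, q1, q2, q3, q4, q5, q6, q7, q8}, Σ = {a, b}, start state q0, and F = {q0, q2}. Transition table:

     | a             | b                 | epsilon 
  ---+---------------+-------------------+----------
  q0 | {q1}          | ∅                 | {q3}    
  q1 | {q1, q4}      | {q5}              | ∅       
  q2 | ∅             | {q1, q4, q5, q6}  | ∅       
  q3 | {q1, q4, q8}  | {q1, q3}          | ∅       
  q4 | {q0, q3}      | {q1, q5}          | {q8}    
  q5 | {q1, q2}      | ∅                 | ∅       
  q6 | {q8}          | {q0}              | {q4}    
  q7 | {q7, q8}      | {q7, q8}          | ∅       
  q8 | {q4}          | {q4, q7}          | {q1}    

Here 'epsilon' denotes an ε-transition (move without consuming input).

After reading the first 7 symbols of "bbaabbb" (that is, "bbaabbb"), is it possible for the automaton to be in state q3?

Yes

Start: ε-closure({q0}) = {q0, q3}.
Read 'b': q0→∅, q3→{q1, q3}; now {q1, q3}.
Read 'b': q1→{q5}, q3→{q1, q3}; now {q1, q3, q5}.
Read 'a': q1→{q1, q4}, q3→{q1, q4, q8}, q5→{q1, q2}; now {q1, q2, q4, q8}.
Read 'a': q1→{q1, q4}, q2→∅, q4→{q0, q3}, q8→{q4}; union {q0, q1, q3, q4}; ε-closure = {q0, q1, q3, q4, q8}.
Read 'b': q0→∅, q1→{q5}, q3→{q1, q3}, q4→{q1, q5}, q8→{q4, q7}; union {q1, q3, q4, q5, q7}; ε-closure = {q1, q3, q4, q5, q7, q8}.
Read 'b': q1→{q5}, q3→{q1, q3}, q4→{q1, q5}, q5→∅, q7→{q7, q8}, q8→{q4, q7}; now {q1, q3, q4, q5, q7, q8}.
Read 'b': q1→{q5}, q3→{q1, q3}, q4→{q1, q5}, q5→∅, q7→{q7, q8}, q8→{q4, q7}; now {q1, q3, q4, q5, q7, q8}.
State q3 is in {q1, q3, q4, q5, q7, q8}.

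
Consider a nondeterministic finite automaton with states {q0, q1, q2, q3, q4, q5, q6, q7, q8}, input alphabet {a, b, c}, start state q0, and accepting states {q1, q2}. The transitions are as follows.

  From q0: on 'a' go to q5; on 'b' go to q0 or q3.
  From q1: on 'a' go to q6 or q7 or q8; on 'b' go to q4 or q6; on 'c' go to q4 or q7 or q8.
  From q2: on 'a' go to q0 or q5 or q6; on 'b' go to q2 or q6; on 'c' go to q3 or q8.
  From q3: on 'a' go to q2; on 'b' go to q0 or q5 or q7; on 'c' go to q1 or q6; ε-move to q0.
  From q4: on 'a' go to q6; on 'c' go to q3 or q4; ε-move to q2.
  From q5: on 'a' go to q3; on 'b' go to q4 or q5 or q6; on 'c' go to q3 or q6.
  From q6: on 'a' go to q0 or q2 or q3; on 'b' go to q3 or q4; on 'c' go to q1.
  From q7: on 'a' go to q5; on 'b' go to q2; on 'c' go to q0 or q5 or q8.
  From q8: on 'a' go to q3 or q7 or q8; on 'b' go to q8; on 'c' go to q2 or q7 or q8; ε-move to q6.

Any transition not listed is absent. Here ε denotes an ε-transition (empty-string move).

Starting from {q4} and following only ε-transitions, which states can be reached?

{q2, q4}

Begin with {q4}.
ε-move q4 → q2; add q2.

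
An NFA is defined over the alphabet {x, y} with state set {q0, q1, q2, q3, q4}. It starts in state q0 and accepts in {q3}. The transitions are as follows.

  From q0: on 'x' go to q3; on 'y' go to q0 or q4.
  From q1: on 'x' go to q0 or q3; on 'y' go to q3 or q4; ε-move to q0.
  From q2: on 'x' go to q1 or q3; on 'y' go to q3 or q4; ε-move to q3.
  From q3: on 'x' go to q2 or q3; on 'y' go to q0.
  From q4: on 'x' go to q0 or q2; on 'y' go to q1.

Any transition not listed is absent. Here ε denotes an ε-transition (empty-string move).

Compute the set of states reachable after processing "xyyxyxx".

{q0, q1, q2, q3}

Start in {q0}.
Read 'x': {q0} → {q3}.
Read 'y': {q3} → {q0}.
Read 'y': {q0} → {q0, q4}.
Read 'x': {q0, q4} → {q0, q2, q3}.
Read 'y': {q0, q2, q3} → {q0, q3, q4}.
Read 'x': {q0, q3, q4} → {q0, q2, q3}.
Read 'x': {q0, q2, q3} → {q0, q1, q2, q3}.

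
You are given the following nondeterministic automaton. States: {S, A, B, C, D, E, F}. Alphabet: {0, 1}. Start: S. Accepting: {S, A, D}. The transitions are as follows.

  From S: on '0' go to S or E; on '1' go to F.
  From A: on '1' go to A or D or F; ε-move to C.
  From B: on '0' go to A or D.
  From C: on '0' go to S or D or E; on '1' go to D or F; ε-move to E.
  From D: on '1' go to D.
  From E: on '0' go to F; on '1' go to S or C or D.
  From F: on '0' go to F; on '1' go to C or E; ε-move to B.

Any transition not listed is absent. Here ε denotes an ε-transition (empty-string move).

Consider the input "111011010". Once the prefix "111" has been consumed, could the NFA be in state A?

Start in {S}.
Read '1': {S} → {B, F}.
Read '1': {B, F} → {C, E}.
Read '1': {C, E} → {S, B, C, D, E, F}.
State A is not in {S, B, C, D, E, F}.

No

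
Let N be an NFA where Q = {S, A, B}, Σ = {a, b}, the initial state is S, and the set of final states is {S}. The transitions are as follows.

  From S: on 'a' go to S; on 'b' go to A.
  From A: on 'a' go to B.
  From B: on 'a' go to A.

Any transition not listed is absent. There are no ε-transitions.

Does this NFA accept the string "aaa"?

Yes

Start in {S}.
Read 'a': S→{S}; now {S}.
Read 'a': S→{S}; now {S}.
Read 'a': S→{S}; now {S}.
The final set {S} contains the accepting state S.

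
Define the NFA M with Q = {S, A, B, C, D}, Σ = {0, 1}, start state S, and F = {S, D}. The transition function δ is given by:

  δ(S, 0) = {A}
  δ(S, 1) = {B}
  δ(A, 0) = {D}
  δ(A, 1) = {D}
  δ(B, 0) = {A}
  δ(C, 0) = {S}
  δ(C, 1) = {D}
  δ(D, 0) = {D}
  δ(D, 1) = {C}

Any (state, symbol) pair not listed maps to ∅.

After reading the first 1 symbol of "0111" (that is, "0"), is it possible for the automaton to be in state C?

Start in {S}.
Read '0': S→{A}; now {A}.
State C is not in {A}.

No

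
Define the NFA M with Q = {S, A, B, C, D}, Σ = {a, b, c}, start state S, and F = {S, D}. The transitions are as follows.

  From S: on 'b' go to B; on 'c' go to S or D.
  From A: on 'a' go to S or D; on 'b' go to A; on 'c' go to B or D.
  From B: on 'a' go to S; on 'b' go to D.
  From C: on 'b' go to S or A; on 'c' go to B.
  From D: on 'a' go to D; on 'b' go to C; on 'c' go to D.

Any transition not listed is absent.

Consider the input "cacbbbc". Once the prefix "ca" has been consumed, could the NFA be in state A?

No

Start in {S}.
Read 'c': S→{S, D}; now {S, D}.
Read 'a': S→∅, D→{D}; now {D}.
State A is not in {D}.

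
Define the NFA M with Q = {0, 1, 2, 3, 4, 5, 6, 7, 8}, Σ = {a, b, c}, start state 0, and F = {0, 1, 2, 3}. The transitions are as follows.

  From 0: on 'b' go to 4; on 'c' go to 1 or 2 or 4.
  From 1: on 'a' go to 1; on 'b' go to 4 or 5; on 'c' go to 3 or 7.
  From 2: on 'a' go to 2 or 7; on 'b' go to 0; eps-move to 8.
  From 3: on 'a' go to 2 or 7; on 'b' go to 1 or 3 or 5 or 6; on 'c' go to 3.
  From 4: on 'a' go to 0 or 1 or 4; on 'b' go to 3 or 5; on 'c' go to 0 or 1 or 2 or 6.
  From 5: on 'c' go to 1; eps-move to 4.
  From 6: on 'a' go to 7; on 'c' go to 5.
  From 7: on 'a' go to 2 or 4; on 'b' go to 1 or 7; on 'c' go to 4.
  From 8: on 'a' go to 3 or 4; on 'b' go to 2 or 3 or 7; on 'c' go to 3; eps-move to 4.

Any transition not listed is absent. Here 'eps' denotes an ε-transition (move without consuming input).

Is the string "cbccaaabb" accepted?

Yes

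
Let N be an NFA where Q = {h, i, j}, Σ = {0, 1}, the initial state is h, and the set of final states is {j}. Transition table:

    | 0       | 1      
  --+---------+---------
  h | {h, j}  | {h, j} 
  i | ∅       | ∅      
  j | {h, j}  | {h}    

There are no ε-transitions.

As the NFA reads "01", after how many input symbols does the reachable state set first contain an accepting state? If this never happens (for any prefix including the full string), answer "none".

Start in {h}.
Read '0': h→{h, j}; now {h, j}.
None of the earlier sets intersect F, but {h, j} does.

1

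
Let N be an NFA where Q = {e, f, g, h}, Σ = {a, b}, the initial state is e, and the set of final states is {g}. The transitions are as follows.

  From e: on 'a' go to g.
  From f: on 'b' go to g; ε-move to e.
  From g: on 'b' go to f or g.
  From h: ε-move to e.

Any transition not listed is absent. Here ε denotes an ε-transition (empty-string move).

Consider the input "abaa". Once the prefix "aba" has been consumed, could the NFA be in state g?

Start in {e}.
Read 'a': e→{g}; now {g}.
Read 'b': g→{f, g}; union {f, g}; ε-closure = {e, f, g}.
Read 'a': e→{g}, f→∅, g→∅; now {g}.
State g is in {g}.

Yes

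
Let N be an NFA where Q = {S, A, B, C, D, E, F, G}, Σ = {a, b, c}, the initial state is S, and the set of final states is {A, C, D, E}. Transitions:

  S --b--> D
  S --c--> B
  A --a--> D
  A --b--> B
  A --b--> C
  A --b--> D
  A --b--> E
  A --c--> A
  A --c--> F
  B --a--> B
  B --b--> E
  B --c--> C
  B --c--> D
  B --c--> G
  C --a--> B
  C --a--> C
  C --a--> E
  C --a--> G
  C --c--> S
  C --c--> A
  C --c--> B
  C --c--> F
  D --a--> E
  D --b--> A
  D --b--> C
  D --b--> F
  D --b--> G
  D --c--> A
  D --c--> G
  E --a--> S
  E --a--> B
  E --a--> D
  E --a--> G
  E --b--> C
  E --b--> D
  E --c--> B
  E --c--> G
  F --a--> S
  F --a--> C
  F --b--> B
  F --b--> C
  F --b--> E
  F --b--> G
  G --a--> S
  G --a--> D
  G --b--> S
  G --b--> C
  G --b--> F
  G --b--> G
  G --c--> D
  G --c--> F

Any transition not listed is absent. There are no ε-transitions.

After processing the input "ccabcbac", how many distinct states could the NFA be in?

Start in {S}.
Read 'c': {S} → {B}.
Read 'c': {B} → {C, D, G}.
Read 'a': {C, D, G} → {S, B, C, D, E, G}.
Read 'b': {S, B, C, D, E, G} → {S, A, C, D, E, F, G}.
Read 'c': {S, A, C, D, E, F, G} → {S, A, B, D, F, G}.
Read 'b': {S, A, B, D, F, G} → {S, A, B, C, D, E, F, G}.
Read 'a': {S, A, B, C, D, E, F, G} → {S, B, C, D, E, G}.
Read 'c': {S, B, C, D, E, G} → {S, A, B, C, D, F, G}.
That set has 7 states.

7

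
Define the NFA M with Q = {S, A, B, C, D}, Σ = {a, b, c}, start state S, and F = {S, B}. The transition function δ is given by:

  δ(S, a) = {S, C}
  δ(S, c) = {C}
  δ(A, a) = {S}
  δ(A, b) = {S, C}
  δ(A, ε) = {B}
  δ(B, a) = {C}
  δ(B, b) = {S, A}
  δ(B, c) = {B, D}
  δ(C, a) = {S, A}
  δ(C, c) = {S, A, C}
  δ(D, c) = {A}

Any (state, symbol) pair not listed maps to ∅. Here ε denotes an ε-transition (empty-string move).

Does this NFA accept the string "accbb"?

Start in {S}.
Read 'a': S→{S, C}; now {S, C}.
Read 'c': S→{C}, C→{S, A, C}; union {S, A, C}; ε-closure = {S, A, B, C}.
Read 'c': S→{C}, A→∅, B→{B, D}, C→{S, A, C}; now {S, A, B, C, D}.
Read 'b': S→∅, A→{S, C}, B→{S, A}, C→∅, D→∅; union {S, A, C}; ε-closure = {S, A, B, C}.
Read 'b': S→∅, A→{S, C}, B→{S, A}, C→∅; union {S, A, C}; ε-closure = {S, A, B, C}.
The final set {S, A, B, C} contains the accepting states S, B.

Yes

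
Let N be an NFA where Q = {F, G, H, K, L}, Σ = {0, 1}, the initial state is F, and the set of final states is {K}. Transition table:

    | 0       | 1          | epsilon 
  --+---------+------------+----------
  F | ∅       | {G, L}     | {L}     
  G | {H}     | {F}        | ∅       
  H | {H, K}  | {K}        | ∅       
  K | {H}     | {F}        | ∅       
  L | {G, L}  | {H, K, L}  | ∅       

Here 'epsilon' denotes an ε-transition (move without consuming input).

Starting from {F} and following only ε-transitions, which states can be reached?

{F, L}

Begin with {F}.
ε-move F → L; add L.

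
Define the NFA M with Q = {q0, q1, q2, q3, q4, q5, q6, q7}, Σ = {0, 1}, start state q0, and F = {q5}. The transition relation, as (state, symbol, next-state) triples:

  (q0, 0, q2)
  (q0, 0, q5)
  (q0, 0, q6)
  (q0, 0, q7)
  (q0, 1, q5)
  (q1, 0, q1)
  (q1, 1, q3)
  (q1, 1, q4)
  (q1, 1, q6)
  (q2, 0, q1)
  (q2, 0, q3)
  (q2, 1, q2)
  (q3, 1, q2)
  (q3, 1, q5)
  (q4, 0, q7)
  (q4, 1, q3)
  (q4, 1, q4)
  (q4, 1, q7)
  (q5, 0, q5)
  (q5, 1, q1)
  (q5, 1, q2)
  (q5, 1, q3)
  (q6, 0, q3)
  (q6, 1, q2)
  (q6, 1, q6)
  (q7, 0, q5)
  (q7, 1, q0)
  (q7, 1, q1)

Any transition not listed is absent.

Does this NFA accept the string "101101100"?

Start in {q0}.
Read '1': q0→{q5}; now {q5}.
Read '0': q5→{q5}; now {q5}.
Read '1': q5→{q1, q2, q3}; now {q1, q2, q3}.
Read '1': q1→{q3, q4, q6}, q2→{q2}, q3→{q2, q5}; now {q2, q3, q4, q5, q6}.
Read '0': q2→{q1, q3}, q3→∅, q4→{q7}, q5→{q5}, q6→{q3}; now {q1, q3, q5, q7}.
Read '1': q1→{q3, q4, q6}, q3→{q2, q5}, q5→{q1, q2, q3}, q7→{q0, q1}; now {q0, q1, q2, q3, q4, q5, q6}.
Read '1': q0→{q5}, q1→{q3, q4, q6}, q2→{q2}, q3→{q2, q5}, q4→{q3, q4, q7}, q5→{q1, q2, q3}, q6→{q2, q6}; now {q1, q2, q3, q4, q5, q6, q7}.
Read '0': q1→{q1}, q2→{q1, q3}, q3→∅, q4→{q7}, q5→{q5}, q6→{q3}, q7→{q5}; now {q1, q3, q5, q7}.
Read '0': q1→{q1}, q3→∅, q5→{q5}, q7→{q5}; now {q1, q5}.
The final set {q1, q5} contains the accepting state q5.

Yes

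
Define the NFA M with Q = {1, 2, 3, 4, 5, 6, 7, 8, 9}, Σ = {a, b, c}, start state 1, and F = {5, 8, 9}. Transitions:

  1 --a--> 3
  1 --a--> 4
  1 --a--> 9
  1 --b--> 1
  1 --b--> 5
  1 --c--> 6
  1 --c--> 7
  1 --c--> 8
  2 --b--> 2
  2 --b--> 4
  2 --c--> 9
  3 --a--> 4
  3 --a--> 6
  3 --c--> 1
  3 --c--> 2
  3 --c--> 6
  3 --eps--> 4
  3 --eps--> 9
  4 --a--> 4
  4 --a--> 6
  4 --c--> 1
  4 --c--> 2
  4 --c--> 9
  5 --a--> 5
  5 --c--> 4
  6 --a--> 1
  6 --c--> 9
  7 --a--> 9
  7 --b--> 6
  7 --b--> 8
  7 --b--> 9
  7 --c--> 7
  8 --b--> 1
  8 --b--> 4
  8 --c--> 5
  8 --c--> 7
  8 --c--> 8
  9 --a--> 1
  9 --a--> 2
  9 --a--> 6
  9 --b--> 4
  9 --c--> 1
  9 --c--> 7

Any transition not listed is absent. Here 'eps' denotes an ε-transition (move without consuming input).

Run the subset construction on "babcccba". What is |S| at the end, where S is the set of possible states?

Start in {1}.
Read 'b': 1→{1, 5}; now {1, 5}.
Read 'a': 1→{3, 4, 9}, 5→{5}; now {3, 4, 5, 9}.
Read 'b': 3→∅, 4→∅, 5→∅, 9→{4}; now {4}.
Read 'c': 4→{1, 2, 9}; now {1, 2, 9}.
Read 'c': 1→{6, 7, 8}, 2→{9}, 9→{1, 7}; now {1, 6, 7, 8, 9}.
Read 'c': 1→{6, 7, 8}, 6→{9}, 7→{7}, 8→{5, 7, 8}, 9→{1, 7}; now {1, 5, 6, 7, 8, 9}.
Read 'b': 1→{1, 5}, 5→∅, 6→∅, 7→{6, 8, 9}, 8→{1, 4}, 9→{4}; now {1, 4, 5, 6, 8, 9}.
Read 'a': 1→{3, 4, 9}, 4→{4, 6}, 5→{5}, 6→{1}, 8→∅, 9→{1, 2, 6}; now {1, 2, 3, 4, 5, 6, 9}.
That set has 7 states.

7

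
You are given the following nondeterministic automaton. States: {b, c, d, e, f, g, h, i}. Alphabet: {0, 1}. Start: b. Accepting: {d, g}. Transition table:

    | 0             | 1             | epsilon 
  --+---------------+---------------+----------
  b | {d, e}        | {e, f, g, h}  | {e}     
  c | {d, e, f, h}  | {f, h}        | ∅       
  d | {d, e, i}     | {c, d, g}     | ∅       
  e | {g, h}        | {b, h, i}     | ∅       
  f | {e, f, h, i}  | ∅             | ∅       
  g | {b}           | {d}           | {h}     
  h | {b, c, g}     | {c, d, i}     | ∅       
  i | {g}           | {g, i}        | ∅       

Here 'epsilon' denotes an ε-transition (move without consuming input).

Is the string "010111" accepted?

Start: ε-closure({b}) = {b, e}.
Read '0': {b, e} → {d, e, g, h}.
Read '1': {d, e, g, h} → {b, c, d, e, g, h, i}.
Read '0': {b, c, d, e, g, h, i} → {b, c, d, e, f, g, h, i}.
Read '1': {b, c, d, e, f, g, h, i} → {b, c, d, e, f, g, h, i}.
Read '1': {b, c, d, e, f, g, h, i} → {b, c, d, e, f, g, h, i}.
Read '1': {b, c, d, e, f, g, h, i} → {b, c, d, e, f, g, h, i}.
The final set {b, c, d, e, f, g, h, i} contains the accepting states d, g.

Yes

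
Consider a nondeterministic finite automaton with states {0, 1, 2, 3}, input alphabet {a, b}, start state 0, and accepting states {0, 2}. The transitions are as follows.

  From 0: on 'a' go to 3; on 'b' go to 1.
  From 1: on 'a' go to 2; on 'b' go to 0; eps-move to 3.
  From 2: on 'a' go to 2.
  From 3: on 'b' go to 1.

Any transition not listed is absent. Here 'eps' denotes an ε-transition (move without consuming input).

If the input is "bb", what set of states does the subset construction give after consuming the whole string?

{0, 1, 3}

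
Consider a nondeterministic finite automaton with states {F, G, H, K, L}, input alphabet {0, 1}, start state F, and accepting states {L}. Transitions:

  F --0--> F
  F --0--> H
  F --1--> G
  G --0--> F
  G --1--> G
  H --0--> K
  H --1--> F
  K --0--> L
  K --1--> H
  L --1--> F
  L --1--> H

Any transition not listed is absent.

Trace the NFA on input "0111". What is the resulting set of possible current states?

Start in {F}.
Read '0': {F} → {F, H}.
Read '1': {F, H} → {F, G}.
Read '1': {F, G} → {G}.
Read '1': {G} → {G}.

{G}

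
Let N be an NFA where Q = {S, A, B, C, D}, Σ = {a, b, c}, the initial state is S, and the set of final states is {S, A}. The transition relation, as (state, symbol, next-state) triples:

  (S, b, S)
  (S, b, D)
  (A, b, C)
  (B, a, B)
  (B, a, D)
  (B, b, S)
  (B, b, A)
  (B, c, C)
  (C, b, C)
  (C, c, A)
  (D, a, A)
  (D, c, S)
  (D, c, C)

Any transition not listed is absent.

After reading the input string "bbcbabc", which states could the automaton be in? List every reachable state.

{A}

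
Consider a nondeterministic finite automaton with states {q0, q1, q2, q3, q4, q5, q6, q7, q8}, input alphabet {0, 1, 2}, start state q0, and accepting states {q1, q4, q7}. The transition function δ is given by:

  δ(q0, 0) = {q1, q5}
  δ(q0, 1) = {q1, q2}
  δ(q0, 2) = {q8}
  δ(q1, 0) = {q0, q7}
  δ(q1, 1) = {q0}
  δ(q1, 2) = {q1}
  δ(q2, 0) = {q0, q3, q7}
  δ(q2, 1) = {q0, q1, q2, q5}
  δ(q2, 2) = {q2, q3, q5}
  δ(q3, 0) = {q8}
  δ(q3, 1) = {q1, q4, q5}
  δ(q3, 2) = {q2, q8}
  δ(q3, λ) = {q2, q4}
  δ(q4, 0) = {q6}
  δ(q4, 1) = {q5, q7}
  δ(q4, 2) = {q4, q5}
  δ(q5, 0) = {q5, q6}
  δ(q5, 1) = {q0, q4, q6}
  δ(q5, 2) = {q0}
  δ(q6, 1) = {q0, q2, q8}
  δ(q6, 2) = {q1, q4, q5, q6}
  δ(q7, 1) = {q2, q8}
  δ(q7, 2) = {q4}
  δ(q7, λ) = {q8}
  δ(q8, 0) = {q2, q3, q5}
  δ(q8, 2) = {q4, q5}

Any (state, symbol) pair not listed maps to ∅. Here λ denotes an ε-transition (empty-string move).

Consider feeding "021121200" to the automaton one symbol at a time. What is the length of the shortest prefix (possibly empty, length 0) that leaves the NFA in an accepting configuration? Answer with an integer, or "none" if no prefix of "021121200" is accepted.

Start in {q0}.
Read '0': {q0} → {q1, q5}.
None of the earlier sets intersect F, but {q1, q5} does.

1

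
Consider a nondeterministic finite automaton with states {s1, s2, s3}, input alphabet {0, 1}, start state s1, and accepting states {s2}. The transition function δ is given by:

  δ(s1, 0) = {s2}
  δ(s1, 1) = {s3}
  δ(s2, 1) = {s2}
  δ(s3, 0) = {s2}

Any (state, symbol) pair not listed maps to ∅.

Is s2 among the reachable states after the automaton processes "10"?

Yes

Start in {s1}.
Read '1': {s1} → {s3}.
Read '0': {s3} → {s2}.
State s2 is in {s2}.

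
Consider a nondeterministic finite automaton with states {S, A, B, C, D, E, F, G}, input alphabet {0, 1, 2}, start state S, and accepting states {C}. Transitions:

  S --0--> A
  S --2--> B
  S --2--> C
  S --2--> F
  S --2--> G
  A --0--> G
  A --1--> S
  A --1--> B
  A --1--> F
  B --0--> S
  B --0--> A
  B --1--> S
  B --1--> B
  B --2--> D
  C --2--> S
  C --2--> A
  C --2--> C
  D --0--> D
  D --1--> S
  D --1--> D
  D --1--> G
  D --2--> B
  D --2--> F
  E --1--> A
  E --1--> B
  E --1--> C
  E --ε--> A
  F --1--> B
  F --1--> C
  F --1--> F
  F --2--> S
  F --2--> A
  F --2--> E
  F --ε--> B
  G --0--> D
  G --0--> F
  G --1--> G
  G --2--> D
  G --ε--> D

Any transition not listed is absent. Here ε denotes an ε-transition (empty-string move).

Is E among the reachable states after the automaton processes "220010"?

Start in {S}.
Read '2': S→{B, C, F, G}; union {B, C, F, G}; ε-closure = {B, C, D, F, G}.
Read '2': B→{D}, C→{S, A, C}, D→{B, F}, F→{S, A, E}, G→{D}; now {S, A, B, C, D, E, F}.
Read '0': S→{A}, A→{G}, B→{S, A}, C→∅, D→{D}, E→∅, F→∅; now {S, A, D, G}.
Read '0': S→{A}, A→{G}, D→{D}, G→{D, F}; union {A, D, F, G}; ε-closure = {A, B, D, F, G}.
Read '1': A→{S, B, F}, B→{S, B}, D→{S, D, G}, F→{B, C, F}, G→{G}; now {S, B, C, D, F, G}.
Read '0': S→{A}, B→{S, A}, C→∅, D→{D}, F→∅, G→{D, F}; union {S, A, D, F}; ε-closure = {S, A, B, D, F}.
State E is not in {S, A, B, D, F}.

No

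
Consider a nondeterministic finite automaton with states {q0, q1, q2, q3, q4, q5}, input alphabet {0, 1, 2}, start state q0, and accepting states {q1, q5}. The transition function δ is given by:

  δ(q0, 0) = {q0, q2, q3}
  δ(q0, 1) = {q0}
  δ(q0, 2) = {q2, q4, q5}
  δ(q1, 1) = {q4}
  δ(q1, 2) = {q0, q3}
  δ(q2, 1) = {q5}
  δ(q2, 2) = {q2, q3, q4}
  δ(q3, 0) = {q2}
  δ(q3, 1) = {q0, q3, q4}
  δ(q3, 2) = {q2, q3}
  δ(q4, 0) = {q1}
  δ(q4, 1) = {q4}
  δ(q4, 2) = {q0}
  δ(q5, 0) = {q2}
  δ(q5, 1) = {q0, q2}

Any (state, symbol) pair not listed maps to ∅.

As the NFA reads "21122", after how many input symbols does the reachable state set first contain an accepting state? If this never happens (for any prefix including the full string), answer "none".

1

Start in {q0}.
Read '2': q0→{q2, q4, q5}; now {q2, q4, q5}.
None of the earlier sets intersect F, but {q2, q4, q5} does.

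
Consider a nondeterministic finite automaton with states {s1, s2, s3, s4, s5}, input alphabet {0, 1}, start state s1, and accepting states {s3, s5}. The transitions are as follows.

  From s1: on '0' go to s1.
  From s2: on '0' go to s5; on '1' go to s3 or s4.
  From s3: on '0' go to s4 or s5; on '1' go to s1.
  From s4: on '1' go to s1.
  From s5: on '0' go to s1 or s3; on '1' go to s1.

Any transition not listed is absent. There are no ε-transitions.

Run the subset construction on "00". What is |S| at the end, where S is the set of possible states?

Start in {s1}.
Read '0': {s1} → {s1}.
Read '0': {s1} → {s1}.
That set has 1 state.

1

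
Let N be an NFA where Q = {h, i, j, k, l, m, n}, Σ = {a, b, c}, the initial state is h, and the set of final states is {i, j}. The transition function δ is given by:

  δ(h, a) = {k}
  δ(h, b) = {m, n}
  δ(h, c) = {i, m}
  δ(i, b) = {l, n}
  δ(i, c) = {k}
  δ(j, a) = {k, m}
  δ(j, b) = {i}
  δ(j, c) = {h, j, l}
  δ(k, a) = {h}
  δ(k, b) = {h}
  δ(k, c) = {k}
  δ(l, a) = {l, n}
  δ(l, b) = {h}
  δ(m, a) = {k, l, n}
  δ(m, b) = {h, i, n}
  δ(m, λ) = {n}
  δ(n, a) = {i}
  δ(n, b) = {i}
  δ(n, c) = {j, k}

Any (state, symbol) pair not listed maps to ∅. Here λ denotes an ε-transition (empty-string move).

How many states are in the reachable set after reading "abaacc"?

2

Start in {h}.
Read 'a': h→{k}; now {k}.
Read 'b': k→{h}; now {h}.
Read 'a': h→{k}; now {k}.
Read 'a': k→{h}; now {h}.
Read 'c': h→{i, m}; union {i, m}; ε-closure = {i, m, n}.
Read 'c': i→{k}, m→∅, n→{j, k}; now {j, k}.
That set has 2 states.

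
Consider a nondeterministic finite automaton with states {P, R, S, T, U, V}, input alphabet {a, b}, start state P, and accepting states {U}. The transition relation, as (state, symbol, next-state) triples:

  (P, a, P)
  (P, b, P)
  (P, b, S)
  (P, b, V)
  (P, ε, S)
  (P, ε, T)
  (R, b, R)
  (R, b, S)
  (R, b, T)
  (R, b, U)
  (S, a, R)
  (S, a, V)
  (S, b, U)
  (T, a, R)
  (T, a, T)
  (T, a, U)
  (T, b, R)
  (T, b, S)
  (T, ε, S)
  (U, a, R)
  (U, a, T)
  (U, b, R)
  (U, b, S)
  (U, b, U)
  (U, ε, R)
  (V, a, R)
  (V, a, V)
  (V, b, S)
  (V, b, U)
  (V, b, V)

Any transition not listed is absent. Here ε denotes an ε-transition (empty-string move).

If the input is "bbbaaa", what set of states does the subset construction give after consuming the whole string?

{P, R, S, T, U, V}

Start: ε-closure({P}) = {P, S, T}.
Read 'b': P→{P, S, V}, S→{U}, T→{R, S}; union {P, R, S, U, V}; ε-closure = {P, R, S, T, U, V}.
Read 'b': P→{P, S, V}, R→{R, S, T, U}, S→{U}, T→{R, S}, U→{R, S, U}, V→{S, U, V}; now {P, R, S, T, U, V}.
Read 'b': P→{P, S, V}, R→{R, S, T, U}, S→{U}, T→{R, S}, U→{R, S, U}, V→{S, U, V}; now {P, R, S, T, U, V}.
Read 'a': P→{P}, R→∅, S→{R, V}, T→{R, T, U}, U→{R, T}, V→{R, V}; union {P, R, T, U, V}; ε-closure = {P, R, S, T, U, V}.
Read 'a': P→{P}, R→∅, S→{R, V}, T→{R, T, U}, U→{R, T}, V→{R, V}; union {P, R, T, U, V}; ε-closure = {P, R, S, T, U, V}.
Read 'a': P→{P}, R→∅, S→{R, V}, T→{R, T, U}, U→{R, T}, V→{R, V}; union {P, R, T, U, V}; ε-closure = {P, R, S, T, U, V}.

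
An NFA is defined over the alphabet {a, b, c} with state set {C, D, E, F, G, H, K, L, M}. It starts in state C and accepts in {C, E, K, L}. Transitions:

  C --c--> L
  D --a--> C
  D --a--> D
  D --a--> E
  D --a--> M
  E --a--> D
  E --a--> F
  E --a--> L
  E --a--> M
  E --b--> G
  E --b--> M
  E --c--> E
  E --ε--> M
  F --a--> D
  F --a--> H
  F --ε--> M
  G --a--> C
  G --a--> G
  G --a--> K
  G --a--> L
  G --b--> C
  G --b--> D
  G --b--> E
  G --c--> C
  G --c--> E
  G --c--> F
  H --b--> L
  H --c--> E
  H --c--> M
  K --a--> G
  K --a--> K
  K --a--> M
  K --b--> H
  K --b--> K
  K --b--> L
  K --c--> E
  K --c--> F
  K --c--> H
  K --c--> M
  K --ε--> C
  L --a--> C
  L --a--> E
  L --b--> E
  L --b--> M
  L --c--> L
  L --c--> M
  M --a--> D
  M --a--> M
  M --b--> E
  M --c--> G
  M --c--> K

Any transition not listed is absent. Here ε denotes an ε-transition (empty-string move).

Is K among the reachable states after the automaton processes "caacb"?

Yes

Start in {C}.
Read 'c': {C} → {L}.
Read 'a': {L} → {C, E, M}.
Read 'a': {C, E, M} → {D, F, L, M}.
Read 'c': {D, F, L, M} → {C, G, K, L, M}.
Read 'b': {C, G, K, L, M} → {C, D, E, H, K, L, M}.
State K is in {C, D, E, H, K, L, M}.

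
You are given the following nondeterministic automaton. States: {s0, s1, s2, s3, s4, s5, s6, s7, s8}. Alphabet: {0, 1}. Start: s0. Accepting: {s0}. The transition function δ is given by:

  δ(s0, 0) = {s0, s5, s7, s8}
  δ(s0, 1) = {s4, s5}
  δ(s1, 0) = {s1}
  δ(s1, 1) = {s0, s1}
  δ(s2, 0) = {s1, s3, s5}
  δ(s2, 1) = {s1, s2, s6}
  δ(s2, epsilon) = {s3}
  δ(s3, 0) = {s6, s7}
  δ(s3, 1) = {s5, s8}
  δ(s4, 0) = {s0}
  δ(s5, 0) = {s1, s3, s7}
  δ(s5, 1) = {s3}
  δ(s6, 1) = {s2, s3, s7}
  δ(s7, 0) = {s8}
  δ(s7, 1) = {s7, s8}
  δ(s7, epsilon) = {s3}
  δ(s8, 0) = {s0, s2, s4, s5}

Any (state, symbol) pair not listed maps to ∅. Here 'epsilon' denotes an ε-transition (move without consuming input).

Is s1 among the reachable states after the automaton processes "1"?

No

Start in {s0}.
Read '1': s0→{s4, s5}; now {s4, s5}.
State s1 is not in {s4, s5}.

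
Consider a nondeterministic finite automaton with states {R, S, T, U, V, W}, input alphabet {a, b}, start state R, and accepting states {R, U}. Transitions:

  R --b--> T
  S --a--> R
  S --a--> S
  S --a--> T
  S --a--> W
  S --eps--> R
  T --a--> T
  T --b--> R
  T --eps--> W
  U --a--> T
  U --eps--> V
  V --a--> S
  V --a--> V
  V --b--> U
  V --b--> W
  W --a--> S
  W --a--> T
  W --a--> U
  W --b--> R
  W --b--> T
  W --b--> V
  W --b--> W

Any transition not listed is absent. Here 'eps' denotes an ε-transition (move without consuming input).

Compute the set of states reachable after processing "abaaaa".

∅

Start in {R}.
Read 'a': {R} → ∅.
The set is empty and remains empty for the remaining 5 symbols.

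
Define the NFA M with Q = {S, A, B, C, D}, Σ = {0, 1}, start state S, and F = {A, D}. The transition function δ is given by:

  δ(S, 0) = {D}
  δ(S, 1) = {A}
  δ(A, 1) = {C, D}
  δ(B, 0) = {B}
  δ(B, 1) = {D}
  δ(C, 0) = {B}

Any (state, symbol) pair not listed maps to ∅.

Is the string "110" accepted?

No

Start in {S}.
Read '1': {S} → {A}.
Read '1': {A} → {C, D}.
Read '0': {C, D} → {B}.
The final set {B} contains no accepting state.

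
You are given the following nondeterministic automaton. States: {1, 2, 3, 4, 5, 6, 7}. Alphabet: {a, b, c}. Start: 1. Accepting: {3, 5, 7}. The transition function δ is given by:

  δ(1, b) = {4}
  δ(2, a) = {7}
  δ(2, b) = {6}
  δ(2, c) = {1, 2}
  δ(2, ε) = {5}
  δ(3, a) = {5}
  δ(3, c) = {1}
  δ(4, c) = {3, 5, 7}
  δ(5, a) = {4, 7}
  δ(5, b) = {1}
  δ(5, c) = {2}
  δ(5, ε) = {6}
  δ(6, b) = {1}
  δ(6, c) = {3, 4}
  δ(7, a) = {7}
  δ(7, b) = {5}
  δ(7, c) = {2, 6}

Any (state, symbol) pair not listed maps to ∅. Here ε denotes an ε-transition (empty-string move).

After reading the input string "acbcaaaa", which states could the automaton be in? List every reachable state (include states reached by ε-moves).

Start in {1}.
Read 'a': {1} → ∅.
The set is empty and remains empty for the remaining 7 symbols.

∅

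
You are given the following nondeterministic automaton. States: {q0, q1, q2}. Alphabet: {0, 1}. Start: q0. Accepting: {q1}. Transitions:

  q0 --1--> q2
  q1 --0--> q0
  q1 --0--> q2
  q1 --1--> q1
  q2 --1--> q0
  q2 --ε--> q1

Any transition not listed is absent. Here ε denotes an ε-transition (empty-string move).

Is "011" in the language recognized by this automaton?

Start in {q0}.
Read '0': {q0} → ∅.
The set is empty and remains empty for the remaining 2 symbols.
The final set ∅ contains no accepting state.

No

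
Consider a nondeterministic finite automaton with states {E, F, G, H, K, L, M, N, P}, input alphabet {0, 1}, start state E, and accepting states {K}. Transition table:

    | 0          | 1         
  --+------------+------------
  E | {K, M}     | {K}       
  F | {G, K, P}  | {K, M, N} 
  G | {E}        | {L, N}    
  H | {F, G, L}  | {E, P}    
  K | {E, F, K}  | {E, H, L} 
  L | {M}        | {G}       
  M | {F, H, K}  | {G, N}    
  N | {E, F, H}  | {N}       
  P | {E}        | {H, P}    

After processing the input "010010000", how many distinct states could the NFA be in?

Start in {E}.
Read '0': E→{K, M}; now {K, M}.
Read '1': K→{E, H, L}, M→{G, N}; now {E, G, H, L, N}.
Read '0': E→{K, M}, G→{E}, H→{F, G, L}, L→{M}, N→{E, F, H}; now {E, F, G, H, K, L, M}.
Read '0': E→{K, M}, F→{G, K, P}, G→{E}, H→{F, G, L}, K→{E, F, K}, L→{M}, M→{F, H, K}; now {E, F, G, H, K, L, M, P}.
Read '1': E→{K}, F→{K, M, N}, G→{L, N}, H→{E, P}, K→{E, H, L}, L→{G}, M→{G, N}, P→{H, P}; now {E, G, H, K, L, M, N, P}.
Read '0': E→{K, M}, G→{E}, H→{F, G, L}, K→{E, F, K}, L→{M}, M→{F, H, K}, N→{E, F, H}, P→{E}; now {E, F, G, H, K, L, M}.
Read '0': E→{K, M}, F→{G, K, P}, G→{E}, H→{F, G, L}, K→{E, F, K}, L→{M}, M→{F, H, K}; now {E, F, G, H, K, L, M, P}.
Read '0': E→{K, M}, F→{G, K, P}, G→{E}, H→{F, G, L}, K→{E, F, K}, L→{M}, M→{F, H, K}, P→{E}; now {E, F, G, H, K, L, M, P}.
Read '0': E→{K, M}, F→{G, K, P}, G→{E}, H→{F, G, L}, K→{E, F, K}, L→{M}, M→{F, H, K}, P→{E}; now {E, F, G, H, K, L, M, P}.
That set has 8 states.

8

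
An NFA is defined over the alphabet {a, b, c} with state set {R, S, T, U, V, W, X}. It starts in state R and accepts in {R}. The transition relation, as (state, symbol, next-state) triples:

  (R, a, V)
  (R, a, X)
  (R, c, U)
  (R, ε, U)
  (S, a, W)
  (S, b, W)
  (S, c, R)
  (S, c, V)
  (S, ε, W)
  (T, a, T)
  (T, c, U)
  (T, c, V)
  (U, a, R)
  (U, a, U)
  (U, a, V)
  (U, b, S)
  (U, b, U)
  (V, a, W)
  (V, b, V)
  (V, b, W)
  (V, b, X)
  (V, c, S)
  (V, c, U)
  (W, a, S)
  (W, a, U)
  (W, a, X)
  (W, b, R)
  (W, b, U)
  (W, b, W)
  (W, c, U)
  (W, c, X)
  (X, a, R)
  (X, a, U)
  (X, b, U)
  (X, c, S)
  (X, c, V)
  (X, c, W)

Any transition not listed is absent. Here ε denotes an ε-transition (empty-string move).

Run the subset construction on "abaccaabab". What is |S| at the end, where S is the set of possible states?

6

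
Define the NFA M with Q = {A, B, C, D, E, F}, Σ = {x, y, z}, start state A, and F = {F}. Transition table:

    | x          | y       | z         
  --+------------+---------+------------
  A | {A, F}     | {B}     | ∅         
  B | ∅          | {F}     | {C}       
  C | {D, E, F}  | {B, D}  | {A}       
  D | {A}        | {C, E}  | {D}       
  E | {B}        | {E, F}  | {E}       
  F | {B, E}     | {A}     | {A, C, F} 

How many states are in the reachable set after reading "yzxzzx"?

5

Start in {A}.
Read 'y': {A} → {B}.
Read 'z': {B} → {C}.
Read 'x': {C} → {D, E, F}.
Read 'z': {D, E, F} → {A, C, D, E, F}.
Read 'z': {A, C, D, E, F} → {A, C, D, E, F}.
Read 'x': {A, C, D, E, F} → {A, B, D, E, F}.
That set has 5 states.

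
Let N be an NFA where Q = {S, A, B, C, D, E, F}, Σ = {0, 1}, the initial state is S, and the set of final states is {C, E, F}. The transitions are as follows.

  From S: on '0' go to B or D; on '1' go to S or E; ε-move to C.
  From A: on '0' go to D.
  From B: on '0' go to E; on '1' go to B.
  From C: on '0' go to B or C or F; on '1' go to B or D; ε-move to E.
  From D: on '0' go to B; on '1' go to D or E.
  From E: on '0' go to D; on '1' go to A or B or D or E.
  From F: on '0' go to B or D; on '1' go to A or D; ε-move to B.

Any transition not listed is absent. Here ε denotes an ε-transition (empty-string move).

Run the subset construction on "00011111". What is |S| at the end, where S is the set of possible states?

4

Start: ε-closure({S}) = {S, C, E}.
Read '0': S→{B, D}, C→{B, C, F}, E→{D}; union {B, C, D, F}; ε-closure = {B, C, D, E, F}.
Read '0': B→{E}, C→{B, C, F}, D→{B}, E→{D}, F→{B, D}; now {B, C, D, E, F}.
Read '0': B→{E}, C→{B, C, F}, D→{B}, E→{D}, F→{B, D}; now {B, C, D, E, F}.
Read '1': B→{B}, C→{B, D}, D→{D, E}, E→{A, B, D, E}, F→{A, D}; now {A, B, D, E}.
Read '1': A→∅, B→{B}, D→{D, E}, E→{A, B, D, E}; now {A, B, D, E}.
Read '1': A→∅, B→{B}, D→{D, E}, E→{A, B, D, E}; now {A, B, D, E}.
Read '1': A→∅, B→{B}, D→{D, E}, E→{A, B, D, E}; now {A, B, D, E}.
Read '1': A→∅, B→{B}, D→{D, E}, E→{A, B, D, E}; now {A, B, D, E}.
That set has 4 states.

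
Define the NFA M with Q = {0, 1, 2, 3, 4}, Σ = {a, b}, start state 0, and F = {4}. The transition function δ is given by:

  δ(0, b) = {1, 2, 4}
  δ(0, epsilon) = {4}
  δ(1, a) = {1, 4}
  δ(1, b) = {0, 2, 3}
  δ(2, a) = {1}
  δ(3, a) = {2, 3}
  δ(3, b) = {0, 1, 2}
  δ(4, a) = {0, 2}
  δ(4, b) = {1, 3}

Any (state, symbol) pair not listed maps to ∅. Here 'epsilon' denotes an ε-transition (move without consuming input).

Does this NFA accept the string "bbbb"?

Start: ε-closure({0}) = {0, 4}.
Read 'b': {0, 4} → {1, 2, 3, 4}.
Read 'b': {1, 2, 3, 4} → {0, 1, 2, 3, 4}.
Read 'b': {0, 1, 2, 3, 4} → {0, 1, 2, 3, 4}.
Read 'b': {0, 1, 2, 3, 4} → {0, 1, 2, 3, 4}.
The final set {0, 1, 2, 3, 4} contains the accepting state 4.

Yes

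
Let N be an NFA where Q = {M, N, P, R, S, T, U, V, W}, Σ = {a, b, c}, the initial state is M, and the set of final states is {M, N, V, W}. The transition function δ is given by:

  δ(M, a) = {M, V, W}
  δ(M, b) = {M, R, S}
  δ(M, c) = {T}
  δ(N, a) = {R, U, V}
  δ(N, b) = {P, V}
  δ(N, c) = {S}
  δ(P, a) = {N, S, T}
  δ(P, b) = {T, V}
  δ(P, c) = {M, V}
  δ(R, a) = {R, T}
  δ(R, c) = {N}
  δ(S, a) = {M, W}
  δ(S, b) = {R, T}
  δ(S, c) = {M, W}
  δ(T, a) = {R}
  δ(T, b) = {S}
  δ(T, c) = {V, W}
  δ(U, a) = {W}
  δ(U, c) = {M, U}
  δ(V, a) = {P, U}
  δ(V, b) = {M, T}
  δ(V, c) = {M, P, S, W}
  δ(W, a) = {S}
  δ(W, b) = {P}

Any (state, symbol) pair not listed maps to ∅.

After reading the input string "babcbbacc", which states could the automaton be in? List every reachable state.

{M, P, S, T, U, V, W}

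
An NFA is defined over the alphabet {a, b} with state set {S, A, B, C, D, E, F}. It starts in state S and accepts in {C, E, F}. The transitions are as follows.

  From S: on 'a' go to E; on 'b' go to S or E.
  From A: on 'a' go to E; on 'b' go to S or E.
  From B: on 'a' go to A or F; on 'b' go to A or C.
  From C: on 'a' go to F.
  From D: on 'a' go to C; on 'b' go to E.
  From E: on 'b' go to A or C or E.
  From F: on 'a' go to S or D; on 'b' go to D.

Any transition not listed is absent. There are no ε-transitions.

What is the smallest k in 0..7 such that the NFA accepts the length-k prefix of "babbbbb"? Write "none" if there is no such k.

Start in {S}.
Read 'b': {S} → {S, E}.
None of the earlier sets intersect F, but {S, E} does.

1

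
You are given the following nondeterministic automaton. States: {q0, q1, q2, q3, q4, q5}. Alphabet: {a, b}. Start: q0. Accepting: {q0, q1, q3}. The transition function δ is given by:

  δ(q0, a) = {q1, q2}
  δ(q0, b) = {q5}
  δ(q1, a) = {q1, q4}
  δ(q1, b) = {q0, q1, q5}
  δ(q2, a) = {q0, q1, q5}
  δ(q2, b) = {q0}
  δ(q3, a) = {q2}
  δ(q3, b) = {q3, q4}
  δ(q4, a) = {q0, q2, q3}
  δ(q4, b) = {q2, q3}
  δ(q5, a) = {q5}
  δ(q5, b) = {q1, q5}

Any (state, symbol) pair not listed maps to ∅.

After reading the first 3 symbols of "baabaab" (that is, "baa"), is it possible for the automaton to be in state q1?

No

Start in {q0}.
Read 'b': q0→{q5}; now {q5}.
Read 'a': q5→{q5}; now {q5}.
Read 'a': q5→{q5}; now {q5}.
State q1 is not in {q5}.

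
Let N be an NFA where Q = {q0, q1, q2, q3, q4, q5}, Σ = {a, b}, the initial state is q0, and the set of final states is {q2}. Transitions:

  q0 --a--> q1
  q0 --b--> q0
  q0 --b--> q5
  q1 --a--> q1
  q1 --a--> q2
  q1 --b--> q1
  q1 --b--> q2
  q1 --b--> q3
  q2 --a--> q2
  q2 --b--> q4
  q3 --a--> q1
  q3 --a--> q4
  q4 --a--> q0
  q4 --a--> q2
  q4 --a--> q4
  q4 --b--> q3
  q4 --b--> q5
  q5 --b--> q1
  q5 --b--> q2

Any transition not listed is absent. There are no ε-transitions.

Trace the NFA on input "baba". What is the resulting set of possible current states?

Start in {q0}.
Read 'b': q0→{q0, q5}; now {q0, q5}.
Read 'a': q0→{q1}, q5→∅; now {q1}.
Read 'b': q1→{q1, q2, q3}; now {q1, q2, q3}.
Read 'a': q1→{q1, q2}, q2→{q2}, q3→{q1, q4}; now {q1, q2, q4}.

{q1, q2, q4}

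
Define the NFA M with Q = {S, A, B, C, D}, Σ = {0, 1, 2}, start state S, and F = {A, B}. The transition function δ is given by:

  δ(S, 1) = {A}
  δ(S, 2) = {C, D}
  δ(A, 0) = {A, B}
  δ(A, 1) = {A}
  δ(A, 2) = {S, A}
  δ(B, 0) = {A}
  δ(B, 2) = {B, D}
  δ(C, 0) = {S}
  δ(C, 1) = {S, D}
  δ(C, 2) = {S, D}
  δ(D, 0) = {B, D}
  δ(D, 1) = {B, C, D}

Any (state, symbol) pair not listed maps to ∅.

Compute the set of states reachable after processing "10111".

Start in {S}.
Read '1': {S} → {A}.
Read '0': {A} → {A, B}.
Read '1': {A, B} → {A}.
Read '1': {A} → {A}.
Read '1': {A} → {A}.

{A}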